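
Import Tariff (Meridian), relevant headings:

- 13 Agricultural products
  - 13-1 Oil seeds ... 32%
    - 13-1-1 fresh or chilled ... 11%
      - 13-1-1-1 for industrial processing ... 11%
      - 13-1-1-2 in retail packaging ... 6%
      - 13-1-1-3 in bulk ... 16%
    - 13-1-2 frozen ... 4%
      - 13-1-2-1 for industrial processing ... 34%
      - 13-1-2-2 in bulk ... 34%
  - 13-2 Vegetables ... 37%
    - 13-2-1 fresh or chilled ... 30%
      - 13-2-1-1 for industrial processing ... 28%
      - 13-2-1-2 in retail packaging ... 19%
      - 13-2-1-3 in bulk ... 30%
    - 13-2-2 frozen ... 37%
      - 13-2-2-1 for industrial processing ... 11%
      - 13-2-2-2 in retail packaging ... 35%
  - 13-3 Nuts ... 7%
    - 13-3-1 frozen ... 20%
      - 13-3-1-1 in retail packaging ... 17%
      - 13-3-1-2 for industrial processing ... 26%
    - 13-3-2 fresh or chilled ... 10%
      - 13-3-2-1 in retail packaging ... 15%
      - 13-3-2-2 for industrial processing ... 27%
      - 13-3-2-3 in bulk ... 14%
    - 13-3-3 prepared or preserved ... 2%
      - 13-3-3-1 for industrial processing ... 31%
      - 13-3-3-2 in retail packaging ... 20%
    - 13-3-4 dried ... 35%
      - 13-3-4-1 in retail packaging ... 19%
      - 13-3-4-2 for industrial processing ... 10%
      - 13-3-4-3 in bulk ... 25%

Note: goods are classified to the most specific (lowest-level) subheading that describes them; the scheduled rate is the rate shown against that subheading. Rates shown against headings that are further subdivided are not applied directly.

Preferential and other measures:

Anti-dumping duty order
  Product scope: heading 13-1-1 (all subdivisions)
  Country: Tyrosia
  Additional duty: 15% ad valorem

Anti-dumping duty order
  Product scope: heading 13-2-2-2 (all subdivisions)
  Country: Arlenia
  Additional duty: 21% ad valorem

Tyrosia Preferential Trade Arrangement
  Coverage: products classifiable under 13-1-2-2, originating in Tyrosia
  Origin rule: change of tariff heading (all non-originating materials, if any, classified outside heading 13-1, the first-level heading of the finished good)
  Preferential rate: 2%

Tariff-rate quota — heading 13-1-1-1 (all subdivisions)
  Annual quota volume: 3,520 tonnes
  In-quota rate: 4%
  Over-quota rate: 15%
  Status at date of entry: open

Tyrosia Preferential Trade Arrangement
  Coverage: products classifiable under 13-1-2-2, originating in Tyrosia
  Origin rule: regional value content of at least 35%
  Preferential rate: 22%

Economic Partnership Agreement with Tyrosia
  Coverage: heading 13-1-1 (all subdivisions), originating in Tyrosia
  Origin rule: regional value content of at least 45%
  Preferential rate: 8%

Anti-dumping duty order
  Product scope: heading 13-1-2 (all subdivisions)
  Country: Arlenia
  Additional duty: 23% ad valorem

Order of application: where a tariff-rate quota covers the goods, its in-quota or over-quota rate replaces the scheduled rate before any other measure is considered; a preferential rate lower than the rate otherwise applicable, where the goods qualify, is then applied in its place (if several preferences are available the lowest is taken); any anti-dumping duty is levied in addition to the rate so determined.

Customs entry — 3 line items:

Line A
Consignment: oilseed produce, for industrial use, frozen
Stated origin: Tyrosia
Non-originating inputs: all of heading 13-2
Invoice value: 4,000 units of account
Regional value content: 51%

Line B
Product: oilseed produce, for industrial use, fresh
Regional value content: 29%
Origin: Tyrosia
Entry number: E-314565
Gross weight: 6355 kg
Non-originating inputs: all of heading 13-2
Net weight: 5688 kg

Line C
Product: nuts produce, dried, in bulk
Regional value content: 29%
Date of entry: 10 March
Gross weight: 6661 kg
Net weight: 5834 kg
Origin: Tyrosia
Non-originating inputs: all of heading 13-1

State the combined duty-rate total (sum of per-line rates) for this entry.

78%

Line A: oilseed → 13-1; frozen → 13-1-2; for industrial use → 13-1-2-1. Scheduled 34%. Tyrosia agreement on 13-1-2-2: 13-1-2-1 not covered; Tyrosia agreement on 13-1-2-2: 13-1-2-1 not covered; Tyrosia agreement on 13-1-1: 13-1-2-1 not covered. → 34%.
Line B: oilseed → 13-1; fresh → 13-1-1; for industrial use → 13-1-1-1. Scheduled 11%. quota on 13-1-1-1 open → in-quota 4%; Tyrosia agreement on 13-1-2-2: 13-1-1-1 not covered; Tyrosia agreement on 13-1-2-2: 13-1-1-1 not covered; Tyrosia agreement on 13-1-1: RVC < 45%; anti-dumping (Tyrosia, 13-1-1): +15%; total 4% + 15% = 19%. → 19%.
Line C: nuts → 13-3; dried → 13-3-4; in bulk → 13-3-4-3. Scheduled 25%. Tyrosia agreement on 13-1-2-2: 13-3-4-3 not covered; Tyrosia agreement on 13-1-2-2: 13-3-4-3 not covered; Tyrosia agreement on 13-1-1: 13-3-4-3 not covered. → 25%.
Sum: 34% + 19% + 25% = 78%.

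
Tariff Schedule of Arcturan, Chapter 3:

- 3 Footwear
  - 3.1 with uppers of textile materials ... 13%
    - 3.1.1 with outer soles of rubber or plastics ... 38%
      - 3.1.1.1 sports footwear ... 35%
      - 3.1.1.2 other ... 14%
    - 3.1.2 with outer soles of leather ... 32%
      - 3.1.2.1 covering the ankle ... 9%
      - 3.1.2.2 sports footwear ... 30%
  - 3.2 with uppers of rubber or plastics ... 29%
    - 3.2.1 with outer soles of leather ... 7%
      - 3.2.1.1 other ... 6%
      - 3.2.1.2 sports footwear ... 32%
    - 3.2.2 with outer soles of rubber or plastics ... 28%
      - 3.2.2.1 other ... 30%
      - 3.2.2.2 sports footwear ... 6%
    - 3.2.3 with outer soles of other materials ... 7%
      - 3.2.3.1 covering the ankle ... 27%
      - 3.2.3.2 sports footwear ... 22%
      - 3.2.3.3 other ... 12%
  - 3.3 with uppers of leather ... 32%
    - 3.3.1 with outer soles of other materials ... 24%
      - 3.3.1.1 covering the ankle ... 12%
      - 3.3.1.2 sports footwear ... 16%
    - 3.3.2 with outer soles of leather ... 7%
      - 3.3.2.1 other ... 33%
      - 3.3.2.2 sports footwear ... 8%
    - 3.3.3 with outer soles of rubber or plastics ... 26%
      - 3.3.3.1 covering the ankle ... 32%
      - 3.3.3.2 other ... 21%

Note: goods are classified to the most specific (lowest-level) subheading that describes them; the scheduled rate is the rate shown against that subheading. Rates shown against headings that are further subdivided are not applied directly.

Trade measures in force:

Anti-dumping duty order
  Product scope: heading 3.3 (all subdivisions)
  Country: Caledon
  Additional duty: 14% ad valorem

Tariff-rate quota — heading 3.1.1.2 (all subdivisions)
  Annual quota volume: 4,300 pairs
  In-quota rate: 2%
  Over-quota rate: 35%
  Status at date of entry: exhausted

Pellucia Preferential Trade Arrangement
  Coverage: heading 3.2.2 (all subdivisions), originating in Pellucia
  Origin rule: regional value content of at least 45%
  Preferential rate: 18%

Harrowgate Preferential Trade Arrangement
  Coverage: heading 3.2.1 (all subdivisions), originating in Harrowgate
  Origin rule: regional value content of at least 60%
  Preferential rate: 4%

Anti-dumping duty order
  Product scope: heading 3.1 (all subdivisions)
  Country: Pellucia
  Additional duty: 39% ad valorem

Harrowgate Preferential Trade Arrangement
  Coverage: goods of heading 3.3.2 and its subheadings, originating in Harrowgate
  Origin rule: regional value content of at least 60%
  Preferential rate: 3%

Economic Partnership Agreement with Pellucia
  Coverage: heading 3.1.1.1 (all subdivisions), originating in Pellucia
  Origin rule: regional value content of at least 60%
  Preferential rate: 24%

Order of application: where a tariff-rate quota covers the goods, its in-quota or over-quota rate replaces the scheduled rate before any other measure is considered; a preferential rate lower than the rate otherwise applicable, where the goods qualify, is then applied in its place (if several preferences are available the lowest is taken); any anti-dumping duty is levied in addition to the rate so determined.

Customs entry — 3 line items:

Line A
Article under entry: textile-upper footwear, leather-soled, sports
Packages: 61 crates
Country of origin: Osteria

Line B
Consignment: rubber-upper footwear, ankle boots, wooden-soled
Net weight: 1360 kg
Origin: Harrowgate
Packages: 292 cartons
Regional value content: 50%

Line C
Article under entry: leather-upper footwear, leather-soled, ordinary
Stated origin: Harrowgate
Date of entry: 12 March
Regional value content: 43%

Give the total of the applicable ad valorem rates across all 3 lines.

Line A: textile-upper → 3.1; leather-soled → 3.1.2; sports → 3.1.2.2. Scheduled 30%. No special measure applies. → 30%.
Line B: rubber-upper → 3.2; wooden-soled → 3.2.3; ankle boots → 3.2.3.1. Scheduled 27%. Harrowgate agreement on 3.2.1: 3.2.3.1 not covered; Harrowgate agreement on 3.3.2: 3.2.3.1 not covered. → 27%.
Line C: leather-upper → 3.3; leather-soled → 3.3.2; ordinary → 3.3.2.1. Scheduled 33%. Harrowgate agreement on 3.2.1: 3.3.2.1 not covered; Harrowgate agreement on 3.3.2: RVC < 60%. → 33%.
Sum: 30% + 27% + 33% = 90%.

90%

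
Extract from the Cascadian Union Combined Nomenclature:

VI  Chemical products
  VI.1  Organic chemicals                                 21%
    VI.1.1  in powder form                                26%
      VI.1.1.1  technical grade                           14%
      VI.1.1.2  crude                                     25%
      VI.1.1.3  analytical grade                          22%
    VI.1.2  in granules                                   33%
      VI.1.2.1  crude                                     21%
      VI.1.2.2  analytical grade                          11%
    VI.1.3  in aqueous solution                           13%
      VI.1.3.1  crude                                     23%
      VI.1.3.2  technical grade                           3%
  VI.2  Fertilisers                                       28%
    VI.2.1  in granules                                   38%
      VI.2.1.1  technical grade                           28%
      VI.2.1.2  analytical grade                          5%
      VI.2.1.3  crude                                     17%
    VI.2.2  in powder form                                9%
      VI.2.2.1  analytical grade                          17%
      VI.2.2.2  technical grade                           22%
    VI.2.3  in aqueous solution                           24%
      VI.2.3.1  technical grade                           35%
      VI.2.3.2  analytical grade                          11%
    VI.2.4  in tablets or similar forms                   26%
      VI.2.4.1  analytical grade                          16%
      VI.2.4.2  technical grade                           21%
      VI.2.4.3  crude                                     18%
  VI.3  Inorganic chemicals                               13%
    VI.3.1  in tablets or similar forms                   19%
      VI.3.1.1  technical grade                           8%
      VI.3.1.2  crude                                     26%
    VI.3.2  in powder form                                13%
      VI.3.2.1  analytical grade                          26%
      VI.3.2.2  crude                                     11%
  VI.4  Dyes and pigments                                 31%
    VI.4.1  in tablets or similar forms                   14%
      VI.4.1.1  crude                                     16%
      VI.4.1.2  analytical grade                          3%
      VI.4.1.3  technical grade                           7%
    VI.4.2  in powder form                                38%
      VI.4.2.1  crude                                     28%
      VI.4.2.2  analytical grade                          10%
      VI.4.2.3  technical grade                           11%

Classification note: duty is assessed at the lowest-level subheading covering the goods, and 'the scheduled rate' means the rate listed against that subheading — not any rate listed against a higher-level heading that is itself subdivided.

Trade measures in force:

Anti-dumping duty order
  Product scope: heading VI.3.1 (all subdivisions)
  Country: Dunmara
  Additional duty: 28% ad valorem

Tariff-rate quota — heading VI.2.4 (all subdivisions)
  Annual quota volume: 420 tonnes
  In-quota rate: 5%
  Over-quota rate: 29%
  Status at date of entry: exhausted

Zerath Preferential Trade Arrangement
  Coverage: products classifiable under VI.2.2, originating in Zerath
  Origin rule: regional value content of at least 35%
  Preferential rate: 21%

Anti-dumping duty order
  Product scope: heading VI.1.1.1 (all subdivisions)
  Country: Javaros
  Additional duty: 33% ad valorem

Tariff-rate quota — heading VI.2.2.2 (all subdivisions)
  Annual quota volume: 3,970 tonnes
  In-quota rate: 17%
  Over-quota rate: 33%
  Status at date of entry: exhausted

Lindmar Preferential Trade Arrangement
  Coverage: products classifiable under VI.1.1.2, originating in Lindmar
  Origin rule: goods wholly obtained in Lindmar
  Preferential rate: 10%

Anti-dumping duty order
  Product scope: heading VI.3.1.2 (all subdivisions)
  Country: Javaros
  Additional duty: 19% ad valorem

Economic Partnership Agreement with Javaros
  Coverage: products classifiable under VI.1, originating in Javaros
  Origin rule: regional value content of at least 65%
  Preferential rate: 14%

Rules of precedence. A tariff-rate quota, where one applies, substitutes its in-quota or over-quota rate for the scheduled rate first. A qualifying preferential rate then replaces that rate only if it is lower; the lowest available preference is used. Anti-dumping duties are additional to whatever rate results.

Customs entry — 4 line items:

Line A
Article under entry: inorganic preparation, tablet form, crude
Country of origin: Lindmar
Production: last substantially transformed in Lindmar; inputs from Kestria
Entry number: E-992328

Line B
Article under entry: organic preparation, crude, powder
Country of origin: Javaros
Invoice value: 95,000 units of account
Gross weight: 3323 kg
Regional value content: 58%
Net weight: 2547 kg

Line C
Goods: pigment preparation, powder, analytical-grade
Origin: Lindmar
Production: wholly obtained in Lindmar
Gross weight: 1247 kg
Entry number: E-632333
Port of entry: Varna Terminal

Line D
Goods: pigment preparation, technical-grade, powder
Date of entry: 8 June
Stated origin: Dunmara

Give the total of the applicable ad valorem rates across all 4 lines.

72%

Line A: inorganic → VI.3; tablet form → VI.3.1; crude → VI.3.1.2. Scheduled 26%. Lindmar agreement on VI.1.1.2: VI.3.1.2 not covered. → 26%.
Line B: organic → VI.1; powder → VI.1.1; crude → VI.1.1.2. Scheduled 25%. Javaros agreement on VI.1: RVC < 65%. → 25%.
Line C: pigment → VI.4; powder → VI.4.2; analytical-grade → VI.4.2.2. Scheduled 10%. Lindmar agreement on VI.1.1.2: VI.4.2.2 not covered. → 10%.
Line D: pigment → VI.4; powder → VI.4.2; technical-grade → VI.4.2.3. Scheduled 11%. No special measure applies. → 11%.
Sum: 26% + 25% + 10% + 11% = 72%.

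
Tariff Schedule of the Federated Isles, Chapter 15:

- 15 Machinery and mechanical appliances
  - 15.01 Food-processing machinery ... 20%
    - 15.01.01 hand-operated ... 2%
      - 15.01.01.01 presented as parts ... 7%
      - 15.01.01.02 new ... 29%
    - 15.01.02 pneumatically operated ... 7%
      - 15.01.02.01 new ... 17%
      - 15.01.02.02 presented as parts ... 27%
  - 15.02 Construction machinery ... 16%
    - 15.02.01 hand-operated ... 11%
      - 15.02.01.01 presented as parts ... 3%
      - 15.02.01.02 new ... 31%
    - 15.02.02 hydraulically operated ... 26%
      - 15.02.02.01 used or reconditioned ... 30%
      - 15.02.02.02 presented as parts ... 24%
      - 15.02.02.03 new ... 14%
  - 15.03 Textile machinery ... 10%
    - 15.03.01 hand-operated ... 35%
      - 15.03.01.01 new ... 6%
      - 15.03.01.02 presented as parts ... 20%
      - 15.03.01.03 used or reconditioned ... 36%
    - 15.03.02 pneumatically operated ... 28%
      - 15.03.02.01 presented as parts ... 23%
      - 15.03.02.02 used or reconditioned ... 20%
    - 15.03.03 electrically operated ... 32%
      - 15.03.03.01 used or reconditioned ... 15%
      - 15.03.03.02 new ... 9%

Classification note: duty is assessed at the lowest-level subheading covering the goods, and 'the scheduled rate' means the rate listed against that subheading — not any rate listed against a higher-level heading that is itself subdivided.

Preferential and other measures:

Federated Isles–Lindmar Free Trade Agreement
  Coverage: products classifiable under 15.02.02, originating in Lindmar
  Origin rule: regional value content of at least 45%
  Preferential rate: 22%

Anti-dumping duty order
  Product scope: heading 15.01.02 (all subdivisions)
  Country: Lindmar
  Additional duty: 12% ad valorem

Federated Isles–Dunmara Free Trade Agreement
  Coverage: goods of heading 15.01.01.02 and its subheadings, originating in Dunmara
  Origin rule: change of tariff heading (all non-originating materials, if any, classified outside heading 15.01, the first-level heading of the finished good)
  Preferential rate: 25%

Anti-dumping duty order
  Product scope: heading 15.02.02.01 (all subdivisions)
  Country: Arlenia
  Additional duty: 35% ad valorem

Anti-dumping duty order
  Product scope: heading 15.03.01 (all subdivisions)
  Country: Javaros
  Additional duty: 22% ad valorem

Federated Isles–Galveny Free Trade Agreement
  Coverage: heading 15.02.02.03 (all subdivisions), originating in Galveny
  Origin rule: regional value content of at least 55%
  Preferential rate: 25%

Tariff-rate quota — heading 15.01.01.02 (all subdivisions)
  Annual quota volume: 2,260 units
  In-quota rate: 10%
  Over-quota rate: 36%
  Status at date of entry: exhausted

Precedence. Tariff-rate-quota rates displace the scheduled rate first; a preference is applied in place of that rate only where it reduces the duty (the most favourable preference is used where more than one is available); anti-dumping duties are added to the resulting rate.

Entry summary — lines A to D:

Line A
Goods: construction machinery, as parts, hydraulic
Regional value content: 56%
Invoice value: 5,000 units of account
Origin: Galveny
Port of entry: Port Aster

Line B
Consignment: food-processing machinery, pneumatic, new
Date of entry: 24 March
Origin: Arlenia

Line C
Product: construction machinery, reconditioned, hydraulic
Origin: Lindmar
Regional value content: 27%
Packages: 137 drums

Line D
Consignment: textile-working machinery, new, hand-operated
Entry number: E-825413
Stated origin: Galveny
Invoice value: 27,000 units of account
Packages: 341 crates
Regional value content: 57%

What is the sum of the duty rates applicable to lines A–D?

77%

Line A: construction → 15.02; hydraulic → 15.02.02; as parts → 15.02.02.02. Scheduled 24%. Galveny agreement on 15.02.02.03: 15.02.02.02 not covered. → 24%.
Line B: food-processing → 15.01; pneumatic → 15.01.02; new → 15.01.02.01. Scheduled 17%. No special measure applies. → 17%.
Line C: construction → 15.02; hydraulic → 15.02.02; reconditioned → 15.02.02.01. Scheduled 30%. Lindmar agreement on 15.02.02: RVC < 45%. → 30%.
Line D: textile-working → 15.03; hand-operated → 15.03.01; new → 15.03.01.01. Scheduled 6%. Galveny agreement on 15.02.02.03: 15.03.01.01 not covered. → 6%.
Sum: 24% + 17% + 30% + 6% = 77%.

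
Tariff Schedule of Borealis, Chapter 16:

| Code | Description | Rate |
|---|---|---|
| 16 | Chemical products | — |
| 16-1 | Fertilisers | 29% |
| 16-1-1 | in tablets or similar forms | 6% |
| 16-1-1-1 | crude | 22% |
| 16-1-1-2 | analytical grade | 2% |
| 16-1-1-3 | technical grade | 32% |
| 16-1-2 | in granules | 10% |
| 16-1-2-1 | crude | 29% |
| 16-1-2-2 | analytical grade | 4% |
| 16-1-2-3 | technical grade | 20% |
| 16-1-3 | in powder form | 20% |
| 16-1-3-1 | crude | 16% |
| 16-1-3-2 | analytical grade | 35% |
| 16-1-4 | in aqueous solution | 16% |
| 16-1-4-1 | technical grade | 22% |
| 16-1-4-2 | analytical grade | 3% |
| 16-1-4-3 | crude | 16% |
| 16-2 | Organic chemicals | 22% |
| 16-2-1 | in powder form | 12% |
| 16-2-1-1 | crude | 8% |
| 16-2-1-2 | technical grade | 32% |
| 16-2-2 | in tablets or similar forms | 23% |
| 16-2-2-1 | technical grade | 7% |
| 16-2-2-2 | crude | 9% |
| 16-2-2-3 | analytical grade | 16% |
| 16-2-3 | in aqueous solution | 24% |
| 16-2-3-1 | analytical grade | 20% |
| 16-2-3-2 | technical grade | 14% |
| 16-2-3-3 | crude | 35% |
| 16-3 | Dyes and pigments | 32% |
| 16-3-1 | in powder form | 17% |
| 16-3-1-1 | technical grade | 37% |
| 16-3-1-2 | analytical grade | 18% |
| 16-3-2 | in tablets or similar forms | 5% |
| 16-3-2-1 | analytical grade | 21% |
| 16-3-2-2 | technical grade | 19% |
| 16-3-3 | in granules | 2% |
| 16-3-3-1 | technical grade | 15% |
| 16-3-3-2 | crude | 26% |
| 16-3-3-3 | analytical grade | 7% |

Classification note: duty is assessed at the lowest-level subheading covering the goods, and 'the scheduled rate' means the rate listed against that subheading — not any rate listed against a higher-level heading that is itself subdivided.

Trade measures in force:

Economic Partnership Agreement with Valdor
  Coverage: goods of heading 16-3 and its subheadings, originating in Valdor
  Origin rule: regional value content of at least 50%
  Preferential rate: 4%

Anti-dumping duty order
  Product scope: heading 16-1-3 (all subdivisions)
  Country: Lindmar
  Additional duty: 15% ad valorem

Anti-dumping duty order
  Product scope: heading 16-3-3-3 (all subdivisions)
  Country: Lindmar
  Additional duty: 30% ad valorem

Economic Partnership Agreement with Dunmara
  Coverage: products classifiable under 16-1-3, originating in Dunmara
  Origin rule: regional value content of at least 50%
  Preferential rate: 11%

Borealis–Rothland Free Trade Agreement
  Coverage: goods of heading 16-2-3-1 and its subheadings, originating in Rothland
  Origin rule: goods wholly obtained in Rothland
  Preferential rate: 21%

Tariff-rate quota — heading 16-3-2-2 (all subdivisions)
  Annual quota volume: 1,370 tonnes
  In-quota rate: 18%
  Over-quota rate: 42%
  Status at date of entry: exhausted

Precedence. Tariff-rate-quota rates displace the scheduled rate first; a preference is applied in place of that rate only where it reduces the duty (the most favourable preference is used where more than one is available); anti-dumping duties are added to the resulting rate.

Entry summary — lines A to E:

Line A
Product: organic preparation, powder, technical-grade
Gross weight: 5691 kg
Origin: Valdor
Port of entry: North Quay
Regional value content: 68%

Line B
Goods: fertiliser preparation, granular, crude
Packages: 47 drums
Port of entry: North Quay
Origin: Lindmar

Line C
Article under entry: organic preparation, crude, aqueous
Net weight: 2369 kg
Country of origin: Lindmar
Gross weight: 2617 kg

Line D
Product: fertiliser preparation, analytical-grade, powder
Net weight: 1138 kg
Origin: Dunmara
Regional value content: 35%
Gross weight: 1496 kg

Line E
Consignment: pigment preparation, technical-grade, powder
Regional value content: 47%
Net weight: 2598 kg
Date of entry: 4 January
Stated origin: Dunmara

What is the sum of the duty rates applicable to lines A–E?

Line A: organic → 16-2; powder → 16-2-1; technical-grade → 16-2-1-2. Scheduled 32%. Valdor agreement on 16-3: 16-2-1-2 not covered. → 32%.
Line B: fertiliser → 16-1; granular → 16-1-2; crude → 16-1-2-1. Scheduled 29%. No special measure applies. → 29%.
Line C: organic → 16-2; aqueous → 16-2-3; crude → 16-2-3-3. Scheduled 35%. No special measure applies. → 35%.
Line D: fertiliser → 16-1; powder → 16-1-3; analytical-grade → 16-1-3-2. Scheduled 35%. Dunmara agreement on 16-1-3: RVC < 50%. → 35%.
Line E: pigment → 16-3; powder → 16-3-1; technical-grade → 16-3-1-1. Scheduled 37%. Dunmara agreement on 16-1-3: 16-3-1-1 not covered. → 37%.
Sum: 32% + 29% + 35% + 35% + 37% = 168%.

168%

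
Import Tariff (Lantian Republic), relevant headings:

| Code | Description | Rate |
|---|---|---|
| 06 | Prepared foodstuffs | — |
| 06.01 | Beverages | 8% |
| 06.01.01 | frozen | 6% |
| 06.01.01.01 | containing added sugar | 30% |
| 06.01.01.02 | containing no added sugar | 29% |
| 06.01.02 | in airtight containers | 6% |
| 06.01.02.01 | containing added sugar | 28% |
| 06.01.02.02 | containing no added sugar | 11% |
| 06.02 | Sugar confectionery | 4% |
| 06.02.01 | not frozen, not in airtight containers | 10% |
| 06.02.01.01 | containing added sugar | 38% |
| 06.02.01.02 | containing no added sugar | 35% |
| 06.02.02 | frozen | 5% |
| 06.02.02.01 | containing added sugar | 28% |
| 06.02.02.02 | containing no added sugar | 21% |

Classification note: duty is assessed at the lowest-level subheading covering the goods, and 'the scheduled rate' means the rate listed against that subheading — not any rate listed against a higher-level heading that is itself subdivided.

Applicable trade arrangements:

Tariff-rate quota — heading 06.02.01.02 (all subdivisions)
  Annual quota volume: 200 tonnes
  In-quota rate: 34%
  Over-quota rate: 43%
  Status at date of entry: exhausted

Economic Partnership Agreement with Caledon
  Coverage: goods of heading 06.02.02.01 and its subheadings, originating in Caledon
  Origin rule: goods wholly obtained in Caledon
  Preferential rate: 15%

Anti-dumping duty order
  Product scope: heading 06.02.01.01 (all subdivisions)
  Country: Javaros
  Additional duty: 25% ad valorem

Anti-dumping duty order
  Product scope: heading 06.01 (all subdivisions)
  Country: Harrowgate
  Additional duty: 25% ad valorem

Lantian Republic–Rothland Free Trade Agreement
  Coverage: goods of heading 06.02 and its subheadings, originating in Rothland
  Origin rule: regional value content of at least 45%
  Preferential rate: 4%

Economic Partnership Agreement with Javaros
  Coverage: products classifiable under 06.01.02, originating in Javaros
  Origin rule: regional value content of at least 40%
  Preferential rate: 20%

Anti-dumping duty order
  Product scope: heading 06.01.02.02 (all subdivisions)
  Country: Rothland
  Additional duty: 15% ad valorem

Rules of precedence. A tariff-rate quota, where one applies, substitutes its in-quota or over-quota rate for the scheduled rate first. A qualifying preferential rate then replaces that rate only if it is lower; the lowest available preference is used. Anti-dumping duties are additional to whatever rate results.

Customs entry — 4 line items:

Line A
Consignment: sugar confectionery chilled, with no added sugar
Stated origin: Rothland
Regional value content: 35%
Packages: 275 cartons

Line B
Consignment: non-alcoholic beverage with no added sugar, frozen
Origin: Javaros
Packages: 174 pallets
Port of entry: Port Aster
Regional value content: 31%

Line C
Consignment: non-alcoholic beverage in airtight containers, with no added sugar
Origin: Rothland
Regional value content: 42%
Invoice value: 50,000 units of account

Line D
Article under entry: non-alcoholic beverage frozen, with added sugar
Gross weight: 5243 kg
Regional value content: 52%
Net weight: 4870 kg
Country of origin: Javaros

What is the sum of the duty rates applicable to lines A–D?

Line A: sugar confectionery → 06.02; chilled → 06.02.01; with no added sugar → 06.02.01.02. Scheduled 35%. quota on 06.02.01.02 exhausted → over-quota 43%; Rothland agreement on 06.02: RVC < 45%. → 43%.
Line B: non-alcoholic beverage → 06.01; frozen → 06.01.01; with no added sugar → 06.01.01.02. Scheduled 29%. Javaros agreement on 06.01.02: 06.01.01.02 not covered. → 29%.
Line C: non-alcoholic beverage → 06.01; in airtight containers → 06.01.02; with no added sugar → 06.01.02.02. Scheduled 11%. Rothland agreement on 06.02: 06.01.02.02 not covered; anti-dumping (Rothland, 06.01.02.02): +15%; total 11% + 15% = 26%. → 26%.
Line D: non-alcoholic beverage → 06.01; frozen → 06.01.01; with added sugar → 06.01.01.01. Scheduled 30%. Javaros agreement on 06.01.02: 06.01.01.01 not covered. → 30%.
Sum: 43% + 29% + 26% + 30% = 128%.

128%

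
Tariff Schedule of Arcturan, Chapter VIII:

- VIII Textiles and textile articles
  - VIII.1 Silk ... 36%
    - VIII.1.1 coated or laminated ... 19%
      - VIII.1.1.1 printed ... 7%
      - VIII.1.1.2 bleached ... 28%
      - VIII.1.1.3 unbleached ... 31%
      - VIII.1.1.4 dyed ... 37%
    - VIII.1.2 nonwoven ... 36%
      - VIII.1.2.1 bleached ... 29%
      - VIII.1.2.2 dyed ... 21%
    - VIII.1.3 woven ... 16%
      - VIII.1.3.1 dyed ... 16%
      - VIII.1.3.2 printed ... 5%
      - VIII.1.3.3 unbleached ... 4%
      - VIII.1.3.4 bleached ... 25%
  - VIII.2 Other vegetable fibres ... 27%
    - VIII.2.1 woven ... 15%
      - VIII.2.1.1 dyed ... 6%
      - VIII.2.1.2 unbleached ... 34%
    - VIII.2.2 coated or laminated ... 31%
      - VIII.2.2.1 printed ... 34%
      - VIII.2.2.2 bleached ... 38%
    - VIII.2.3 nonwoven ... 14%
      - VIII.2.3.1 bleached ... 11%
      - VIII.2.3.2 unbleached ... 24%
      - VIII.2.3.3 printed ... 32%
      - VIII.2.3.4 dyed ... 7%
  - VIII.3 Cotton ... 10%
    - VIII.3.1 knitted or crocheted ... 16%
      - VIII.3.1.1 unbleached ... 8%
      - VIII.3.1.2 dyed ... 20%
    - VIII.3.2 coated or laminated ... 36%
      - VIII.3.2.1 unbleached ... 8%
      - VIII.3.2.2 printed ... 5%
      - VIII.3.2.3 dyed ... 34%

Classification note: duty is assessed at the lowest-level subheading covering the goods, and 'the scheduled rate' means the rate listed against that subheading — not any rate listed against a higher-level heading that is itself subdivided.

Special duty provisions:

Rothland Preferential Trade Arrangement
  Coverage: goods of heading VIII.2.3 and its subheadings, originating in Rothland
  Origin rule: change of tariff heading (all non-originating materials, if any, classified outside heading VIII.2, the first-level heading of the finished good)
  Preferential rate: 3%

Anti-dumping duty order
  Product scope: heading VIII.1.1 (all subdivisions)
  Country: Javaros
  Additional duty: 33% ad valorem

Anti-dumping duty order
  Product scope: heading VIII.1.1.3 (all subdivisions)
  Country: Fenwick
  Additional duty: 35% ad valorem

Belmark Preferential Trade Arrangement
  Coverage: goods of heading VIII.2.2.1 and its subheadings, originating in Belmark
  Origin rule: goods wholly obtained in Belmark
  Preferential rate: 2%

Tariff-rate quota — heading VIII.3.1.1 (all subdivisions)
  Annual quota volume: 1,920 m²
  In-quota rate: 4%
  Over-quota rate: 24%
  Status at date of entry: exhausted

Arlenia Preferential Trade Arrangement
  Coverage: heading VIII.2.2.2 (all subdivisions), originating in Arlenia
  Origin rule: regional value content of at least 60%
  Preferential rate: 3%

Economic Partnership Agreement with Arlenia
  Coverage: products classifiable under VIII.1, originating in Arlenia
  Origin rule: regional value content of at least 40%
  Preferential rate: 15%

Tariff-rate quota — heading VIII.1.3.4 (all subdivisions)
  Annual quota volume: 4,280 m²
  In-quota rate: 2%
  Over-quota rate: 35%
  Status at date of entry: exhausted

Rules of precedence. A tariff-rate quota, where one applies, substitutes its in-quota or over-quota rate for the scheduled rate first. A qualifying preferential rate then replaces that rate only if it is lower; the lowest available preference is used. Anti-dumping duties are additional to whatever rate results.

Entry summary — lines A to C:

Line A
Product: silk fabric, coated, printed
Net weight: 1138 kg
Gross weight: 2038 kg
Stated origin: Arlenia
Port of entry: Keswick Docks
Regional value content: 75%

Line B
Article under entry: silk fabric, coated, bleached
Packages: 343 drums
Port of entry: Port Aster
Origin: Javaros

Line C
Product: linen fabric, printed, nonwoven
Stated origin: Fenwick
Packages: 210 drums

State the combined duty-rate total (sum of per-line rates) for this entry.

100%

Line A: silk → VIII.1; coated → VIII.1.1; printed → VIII.1.1.1. Scheduled 7%. Arlenia agreement on VIII.2.2.2: VIII.1.1.1 not covered; Arlenia agreement on VIII.1: RVC ≥ 40% → 15% available; preference 15% not lower than 7% → no reduction. → 7%.
Line B: silk → VIII.1; coated → VIII.1.1; bleached → VIII.1.1.2. Scheduled 28%. anti-dumping (Javaros, VIII.1.1): +33%; total 28% + 33% = 61%. → 61%.
Line C: linen → VIII.2; nonwoven → VIII.2.3; printed → VIII.2.3.3. Scheduled 32%. No special measure applies. → 32%.
Sum: 7% + 61% + 32% = 100%.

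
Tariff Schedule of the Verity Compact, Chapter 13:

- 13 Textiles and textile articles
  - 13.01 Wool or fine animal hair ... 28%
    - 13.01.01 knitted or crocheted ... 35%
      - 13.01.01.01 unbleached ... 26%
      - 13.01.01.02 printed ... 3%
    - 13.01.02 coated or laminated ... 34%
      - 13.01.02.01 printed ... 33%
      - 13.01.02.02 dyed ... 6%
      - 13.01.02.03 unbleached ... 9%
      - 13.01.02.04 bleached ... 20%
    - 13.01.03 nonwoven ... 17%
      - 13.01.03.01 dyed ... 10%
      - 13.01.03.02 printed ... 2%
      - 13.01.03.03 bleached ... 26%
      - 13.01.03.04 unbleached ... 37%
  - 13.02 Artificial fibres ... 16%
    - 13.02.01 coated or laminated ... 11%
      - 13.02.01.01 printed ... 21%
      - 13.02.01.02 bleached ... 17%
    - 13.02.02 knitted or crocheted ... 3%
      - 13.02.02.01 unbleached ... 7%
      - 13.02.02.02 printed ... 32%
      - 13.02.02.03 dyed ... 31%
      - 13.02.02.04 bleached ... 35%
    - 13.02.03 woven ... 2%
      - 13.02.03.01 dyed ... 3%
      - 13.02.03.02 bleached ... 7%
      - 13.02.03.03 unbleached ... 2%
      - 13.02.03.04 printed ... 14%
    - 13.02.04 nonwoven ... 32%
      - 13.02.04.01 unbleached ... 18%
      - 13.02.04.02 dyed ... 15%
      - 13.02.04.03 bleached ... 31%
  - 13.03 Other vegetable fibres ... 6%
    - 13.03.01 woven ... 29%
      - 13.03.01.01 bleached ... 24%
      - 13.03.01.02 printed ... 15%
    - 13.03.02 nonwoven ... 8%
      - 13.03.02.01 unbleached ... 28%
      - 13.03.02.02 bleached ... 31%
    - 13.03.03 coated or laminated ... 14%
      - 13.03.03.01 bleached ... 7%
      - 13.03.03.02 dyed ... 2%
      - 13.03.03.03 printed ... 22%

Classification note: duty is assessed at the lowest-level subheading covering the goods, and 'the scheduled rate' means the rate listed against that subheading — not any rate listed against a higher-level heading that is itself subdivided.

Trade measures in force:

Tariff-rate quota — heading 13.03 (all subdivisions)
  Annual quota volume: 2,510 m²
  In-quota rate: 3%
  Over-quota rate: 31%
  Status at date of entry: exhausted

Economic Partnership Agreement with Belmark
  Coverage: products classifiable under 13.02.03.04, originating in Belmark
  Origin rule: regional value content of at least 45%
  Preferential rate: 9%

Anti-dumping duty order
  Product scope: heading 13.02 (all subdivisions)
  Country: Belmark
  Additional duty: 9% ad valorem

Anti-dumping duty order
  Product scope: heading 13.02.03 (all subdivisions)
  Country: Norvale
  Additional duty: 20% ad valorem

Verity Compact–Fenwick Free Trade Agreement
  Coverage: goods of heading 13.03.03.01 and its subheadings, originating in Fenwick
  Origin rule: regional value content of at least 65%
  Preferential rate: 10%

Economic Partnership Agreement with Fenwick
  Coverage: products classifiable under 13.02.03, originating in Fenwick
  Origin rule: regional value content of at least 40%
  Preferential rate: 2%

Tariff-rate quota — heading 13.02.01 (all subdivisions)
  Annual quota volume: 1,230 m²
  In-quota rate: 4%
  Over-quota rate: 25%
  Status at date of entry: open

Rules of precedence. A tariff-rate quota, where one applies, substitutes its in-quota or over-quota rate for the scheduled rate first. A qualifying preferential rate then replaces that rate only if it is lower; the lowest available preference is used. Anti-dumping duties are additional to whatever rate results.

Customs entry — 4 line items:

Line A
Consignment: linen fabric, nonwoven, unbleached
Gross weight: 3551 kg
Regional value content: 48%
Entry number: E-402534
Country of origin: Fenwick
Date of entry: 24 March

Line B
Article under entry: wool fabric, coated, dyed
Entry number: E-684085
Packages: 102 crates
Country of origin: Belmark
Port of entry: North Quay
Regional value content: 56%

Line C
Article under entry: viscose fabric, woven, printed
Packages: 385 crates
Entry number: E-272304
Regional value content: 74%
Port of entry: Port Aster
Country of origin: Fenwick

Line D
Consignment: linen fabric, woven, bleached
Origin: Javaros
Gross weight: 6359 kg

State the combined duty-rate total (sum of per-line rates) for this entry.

70%

Line A: linen → 13.03; nonwoven → 13.03.02; unbleached → 13.03.02.01. Scheduled 28%. quota on 13.03 exhausted → over-quota 31%; Fenwick agreement on 13.03.03.01: 13.03.02.01 not covered; Fenwick agreement on 13.02.03: 13.03.02.01 not covered. → 31%.
Line B: wool → 13.01; coated → 13.01.02; dyed → 13.01.02.02. Scheduled 6%. Belmark agreement on 13.02.03.04: 13.01.02.02 not covered. → 6%.
Line C: viscose → 13.02; woven → 13.02.03; printed → 13.02.03.04. Scheduled 14%. Fenwick agreement on 13.03.03.01: 13.02.03.04 not covered; Fenwick agreement on 13.02.03: RVC ≥ 40% → 2% available; preferential 2%. → 2%.
Line D: linen → 13.03; woven → 13.03.01; bleached → 13.03.01.01. Scheduled 24%. quota on 13.03 exhausted → over-quota 31%. → 31%.
Sum: 31% + 6% + 2% + 31% = 70%.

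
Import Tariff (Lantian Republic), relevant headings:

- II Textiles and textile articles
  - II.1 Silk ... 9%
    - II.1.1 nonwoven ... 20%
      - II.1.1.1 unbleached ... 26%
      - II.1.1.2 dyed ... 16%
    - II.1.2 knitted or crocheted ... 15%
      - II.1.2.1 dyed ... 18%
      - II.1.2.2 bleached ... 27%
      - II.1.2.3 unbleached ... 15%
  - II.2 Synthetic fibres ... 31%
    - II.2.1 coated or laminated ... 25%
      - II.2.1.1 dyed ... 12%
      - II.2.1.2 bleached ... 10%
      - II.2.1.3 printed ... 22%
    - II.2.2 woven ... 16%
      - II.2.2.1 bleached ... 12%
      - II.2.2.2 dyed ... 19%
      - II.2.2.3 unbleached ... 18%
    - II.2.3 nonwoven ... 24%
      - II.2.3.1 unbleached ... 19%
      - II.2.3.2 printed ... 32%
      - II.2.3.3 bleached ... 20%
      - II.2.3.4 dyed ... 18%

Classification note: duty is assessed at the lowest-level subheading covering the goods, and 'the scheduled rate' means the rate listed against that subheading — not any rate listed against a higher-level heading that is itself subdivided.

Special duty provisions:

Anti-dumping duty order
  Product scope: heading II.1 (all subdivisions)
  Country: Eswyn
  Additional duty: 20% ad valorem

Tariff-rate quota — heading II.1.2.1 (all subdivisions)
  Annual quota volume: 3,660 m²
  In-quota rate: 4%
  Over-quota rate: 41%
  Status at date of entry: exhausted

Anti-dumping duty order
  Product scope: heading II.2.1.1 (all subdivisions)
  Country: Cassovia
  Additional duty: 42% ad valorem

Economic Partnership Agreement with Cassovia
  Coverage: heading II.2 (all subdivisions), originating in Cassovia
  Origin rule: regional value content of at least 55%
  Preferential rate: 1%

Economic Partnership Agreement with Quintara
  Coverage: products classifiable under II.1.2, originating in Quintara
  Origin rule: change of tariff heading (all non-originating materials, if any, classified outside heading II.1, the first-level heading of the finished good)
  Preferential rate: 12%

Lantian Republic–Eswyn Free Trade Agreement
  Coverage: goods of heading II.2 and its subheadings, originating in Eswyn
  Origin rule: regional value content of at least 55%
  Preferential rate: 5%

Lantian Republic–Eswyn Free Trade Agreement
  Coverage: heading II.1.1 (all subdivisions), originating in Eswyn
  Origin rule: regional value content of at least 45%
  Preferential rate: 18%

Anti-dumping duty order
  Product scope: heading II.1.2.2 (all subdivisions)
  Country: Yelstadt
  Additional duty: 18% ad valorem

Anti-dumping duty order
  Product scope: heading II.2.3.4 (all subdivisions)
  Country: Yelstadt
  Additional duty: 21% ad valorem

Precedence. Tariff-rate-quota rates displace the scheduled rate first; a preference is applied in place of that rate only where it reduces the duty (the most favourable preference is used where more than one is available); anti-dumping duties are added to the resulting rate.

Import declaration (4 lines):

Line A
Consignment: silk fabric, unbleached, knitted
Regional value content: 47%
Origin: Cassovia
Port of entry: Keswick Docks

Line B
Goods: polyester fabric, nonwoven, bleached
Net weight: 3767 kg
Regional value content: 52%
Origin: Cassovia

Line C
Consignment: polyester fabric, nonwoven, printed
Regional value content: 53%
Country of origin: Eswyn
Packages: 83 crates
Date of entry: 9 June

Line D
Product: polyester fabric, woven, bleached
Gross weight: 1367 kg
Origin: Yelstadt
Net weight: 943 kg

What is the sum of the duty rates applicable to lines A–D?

Line A: silk → II.1; knitted → II.1.2; unbleached → II.1.2.3. Scheduled 15%. Cassovia agreement on II.2: II.1.2.3 not covered. → 15%.
Line B: polyester → II.2; nonwoven → II.2.3; bleached → II.2.3.3. Scheduled 20%. Cassovia agreement on II.2: RVC < 55%. → 20%.
Line C: polyester → II.2; nonwoven → II.2.3; printed → II.2.3.2. Scheduled 32%. Eswyn agreement on II.2: RVC < 55%; Eswyn agreement on II.1.1: II.2.3.2 not covered. → 32%.
Line D: polyester → II.2; woven → II.2.2; bleached → II.2.2.1. Scheduled 12%. No special measure applies. → 12%.
Sum: 15% + 20% + 32% + 12% = 79%.

79%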